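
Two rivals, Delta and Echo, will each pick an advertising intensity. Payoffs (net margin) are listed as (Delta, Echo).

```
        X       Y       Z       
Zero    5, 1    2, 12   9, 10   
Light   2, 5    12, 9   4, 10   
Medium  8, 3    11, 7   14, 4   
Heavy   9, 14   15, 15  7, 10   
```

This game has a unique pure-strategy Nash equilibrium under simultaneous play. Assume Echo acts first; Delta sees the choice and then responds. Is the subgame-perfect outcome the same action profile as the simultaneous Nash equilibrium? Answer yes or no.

Backward induction with Echo moving first.
- X: BR = Heavy, leader payoff 14.
- Y: BR = Heavy, leader payoff 15.
- Z: BR = Medium, leader payoff 4.
Maximizing over 14, 15, 4, Echo chooses Y. Subgame-perfect outcome: (Heavy, Y) with payoffs (15, 15).
Now find the simultaneous Nash equilibrium.
Delta's best replies: X→Heavy; Y→Heavy; Z→Medium.
Echo's best replies: Zero→Y; Light→Z; Medium→Y; Heavy→Y.
Only (Heavy, Y) has each player best-responding; Nash payoffs (15, 15).
Sequential outcome (Heavy, Y) coincides with the Nash profile (Heavy, Y).

yes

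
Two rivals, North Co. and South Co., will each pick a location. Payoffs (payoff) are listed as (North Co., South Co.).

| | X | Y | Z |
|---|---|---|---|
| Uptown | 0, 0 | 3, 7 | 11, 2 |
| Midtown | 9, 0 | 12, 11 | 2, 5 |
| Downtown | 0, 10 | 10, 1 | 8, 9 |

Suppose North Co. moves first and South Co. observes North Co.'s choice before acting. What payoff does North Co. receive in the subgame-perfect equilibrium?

Backward induction with North Co. moving first.
- Uptown: South Co. compares 0, 7, 2 and picks Y; North Co. would get 3.
- Midtown: South Co. compares 0, 11, 5 and picks Y; North Co. would get 12.
- Downtown: South Co. compares 10, 1, 9 and picks X; North Co. would get 0.
North Co.'s induced payoffs are 3, 12, 0, so North Co. commits to Midtown. Subgame-perfect outcome: (Midtown, Y) with payoffs (12, 11).

12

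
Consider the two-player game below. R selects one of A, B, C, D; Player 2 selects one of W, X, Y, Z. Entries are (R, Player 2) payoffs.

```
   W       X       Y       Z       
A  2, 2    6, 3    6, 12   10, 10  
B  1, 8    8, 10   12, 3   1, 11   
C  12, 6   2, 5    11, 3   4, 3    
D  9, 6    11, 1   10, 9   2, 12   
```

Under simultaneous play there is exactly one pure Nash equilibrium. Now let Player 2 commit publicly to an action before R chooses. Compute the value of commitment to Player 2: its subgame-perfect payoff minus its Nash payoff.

4

R best-responds to each possible Player 2 move:
- W → R plays C (best of 2, 1, 12, 9); Player 2 gets 6.
- X → R plays D (best of 6, 8, 2, 11); Player 2 gets 1.
- Y → R plays B (best of 6, 12, 11, 10); Player 2 gets 3.
- Z → R plays A (best of 10, 1, 4, 2); Player 2 gets 10.
Among 6, 1, 3, 10, the best is 10 at Z. Subgame-perfect outcome: (A, Z) with payoffs (10, 10).
Under simultaneous play:
R's best replies: W→C; X→D; Y→B; Z→A.
Player 2's best replies: A→Y; B→Z; C→W; D→Z.
The unique mutual best reply is (C, W), giving (12, 6).
Player 2's commitment gain: 10 − 6 = 4.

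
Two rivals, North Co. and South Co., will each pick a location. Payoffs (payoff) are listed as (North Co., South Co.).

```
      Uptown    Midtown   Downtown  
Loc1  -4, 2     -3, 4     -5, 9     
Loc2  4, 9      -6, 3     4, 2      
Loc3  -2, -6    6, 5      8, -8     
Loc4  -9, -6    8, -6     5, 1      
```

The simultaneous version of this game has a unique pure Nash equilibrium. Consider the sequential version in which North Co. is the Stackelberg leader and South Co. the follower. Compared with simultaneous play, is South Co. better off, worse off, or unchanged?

worse off

South Co. best-responds to each possible North Co. move:
- Loc1 → South Co. plays Downtown (best of 2, 4, 9); North Co. gets -5.
- Loc2 → South Co. plays Uptown (best of 9, 3, 2); North Co. gets 4.
- Loc3 → South Co. plays Midtown (best of -6, 5, -8); North Co. gets 6.
- Loc4 → South Co. plays Downtown (best of -6, -6, 1); North Co. gets 5.
Among -5, 4, 6, 5, the best is 6 at Loc3. Subgame-perfect outcome: (Loc3, Midtown) with payoffs (6, 5).
Under simultaneous play:
North Co.'s best replies: Uptown→Loc2; Midtown→Loc4; Downtown→Loc3.
South Co.'s best replies: Loc1→Downtown; Loc2→Uptown; Loc3→Midtown; Loc4→Downtown.
Only (Loc2, Uptown) has each player best-responding; Nash payoffs (4, 9).
South Co. earns 5 sequentially versus 9 at the Nash outcome: worse off.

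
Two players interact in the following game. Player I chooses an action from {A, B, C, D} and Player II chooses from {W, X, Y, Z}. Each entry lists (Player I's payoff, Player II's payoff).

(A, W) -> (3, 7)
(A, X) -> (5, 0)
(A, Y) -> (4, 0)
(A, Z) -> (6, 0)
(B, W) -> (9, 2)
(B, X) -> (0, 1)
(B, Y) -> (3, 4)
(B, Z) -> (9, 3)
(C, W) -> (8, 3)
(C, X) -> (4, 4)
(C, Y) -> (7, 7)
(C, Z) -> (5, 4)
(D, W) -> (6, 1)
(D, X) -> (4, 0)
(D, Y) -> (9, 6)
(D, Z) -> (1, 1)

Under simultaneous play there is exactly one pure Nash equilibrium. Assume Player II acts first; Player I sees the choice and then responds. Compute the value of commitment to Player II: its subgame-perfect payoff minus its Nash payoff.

0

Player I best-responds to each possible Player II move:
- W: BR = B, leader payoff 2.
- X: BR = A, leader payoff 0.
- Y: BR = D, leader payoff 6.
- Z: BR = B, leader payoff 3.
Maximizing over 2, 0, 6, 3, Player II chooses Y. Subgame-perfect outcome: (D, Y) with payoffs (9, 6).
Now find the simultaneous Nash equilibrium.
Player I's best replies: W→B; X→A; Y→D; Z→B.
Player II's best replies: A→W; B→Y; C→Y; D→Y.
The unique mutual best reply is (D, Y), giving (9, 6).
Player II's commitment gain: 6 − 6 = 0.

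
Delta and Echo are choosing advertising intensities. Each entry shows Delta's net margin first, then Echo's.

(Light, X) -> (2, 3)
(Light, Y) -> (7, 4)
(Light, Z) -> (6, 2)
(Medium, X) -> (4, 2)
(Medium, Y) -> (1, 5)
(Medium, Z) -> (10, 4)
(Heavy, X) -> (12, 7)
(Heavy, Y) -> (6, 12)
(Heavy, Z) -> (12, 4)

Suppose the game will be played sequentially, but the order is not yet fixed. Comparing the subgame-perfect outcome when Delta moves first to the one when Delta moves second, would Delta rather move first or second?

second

If Delta leads: Echo's best replies are Light→Y, Medium→Y, Heavy→Y; Delta's induced payoffs 7, 1, 6; outcome (Light, Y), payoffs (7, 4).
If Echo leads: Delta's best replies are X→Heavy, Y→Light, Z→Heavy; Echo's induced payoffs 7, 4, 4; outcome (Heavy, X), payoffs (12, 7).
Delta gets 7 moving first and 12 moving second, so Delta prefers to move second.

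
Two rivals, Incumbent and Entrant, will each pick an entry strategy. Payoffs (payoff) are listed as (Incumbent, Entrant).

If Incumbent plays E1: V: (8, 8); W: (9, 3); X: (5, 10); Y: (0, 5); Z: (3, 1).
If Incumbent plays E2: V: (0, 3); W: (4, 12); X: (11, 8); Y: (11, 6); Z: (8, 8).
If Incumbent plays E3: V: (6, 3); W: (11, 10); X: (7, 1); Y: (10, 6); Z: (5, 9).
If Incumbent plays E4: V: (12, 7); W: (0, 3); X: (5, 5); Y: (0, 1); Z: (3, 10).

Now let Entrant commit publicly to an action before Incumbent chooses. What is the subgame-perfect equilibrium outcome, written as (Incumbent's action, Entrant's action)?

Backward induction with Entrant moving first.
- V → Incumbent plays E4 (best of 8, 0, 6, 12); Entrant gets 7.
- W → Incumbent plays E3 (best of 9, 4, 11, 0); Entrant gets 10.
- X → Incumbent plays E2 (best of 5, 11, 7, 5); Entrant gets 8.
- Y → Incumbent plays E2 (best of 0, 11, 10, 0); Entrant gets 6.
- Z → Incumbent plays E2 (best of 3, 8, 5, 3); Entrant gets 8.
Maximizing over 7, 10, 8, 6, 8, Entrant chooses W. Subgame-perfect outcome: (E3, W) with payoffs (11, 10).

(E3, W)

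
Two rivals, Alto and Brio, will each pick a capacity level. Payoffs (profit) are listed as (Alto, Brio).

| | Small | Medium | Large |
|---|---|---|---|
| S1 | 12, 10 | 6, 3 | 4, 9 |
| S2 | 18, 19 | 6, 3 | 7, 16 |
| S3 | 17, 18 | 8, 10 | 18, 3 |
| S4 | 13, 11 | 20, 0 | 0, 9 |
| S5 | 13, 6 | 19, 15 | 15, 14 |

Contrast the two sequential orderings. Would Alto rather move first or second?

first

If Alto leads: Brio's best replies are S1→Small, S2→Small, S3→Small, S4→Small, S5→Medium; Alto's induced payoffs 12, 18, 17, 13, 19; outcome (S5, Medium), payoffs (19, 15).
If Brio leads: Alto's best replies are Small→S2, Medium→S4, Large→S3; Brio's induced payoffs 19, 0, 3; outcome (S2, Small), payoffs (18, 19).
Alto gets 19 moving first and 18 moving second, so Alto prefers to move first.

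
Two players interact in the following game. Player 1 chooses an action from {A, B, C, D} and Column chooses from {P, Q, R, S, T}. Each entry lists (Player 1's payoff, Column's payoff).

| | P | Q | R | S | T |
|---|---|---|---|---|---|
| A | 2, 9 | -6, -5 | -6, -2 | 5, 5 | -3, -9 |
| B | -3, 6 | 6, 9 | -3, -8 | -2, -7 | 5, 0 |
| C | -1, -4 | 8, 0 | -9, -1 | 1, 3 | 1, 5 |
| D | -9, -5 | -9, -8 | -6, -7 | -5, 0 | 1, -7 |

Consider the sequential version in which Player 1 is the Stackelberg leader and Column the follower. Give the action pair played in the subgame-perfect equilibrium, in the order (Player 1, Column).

(B, Q)

Backward induction with Player 1 moving first.
- A: BR = P, leader payoff 2.
- B: BR = Q, leader payoff 6.
- C: BR = T, leader payoff 1.
- D: BR = S, leader payoff -5.
Maximizing over 2, 6, 1, -5, Player 1 chooses B. Subgame-perfect outcome: (B, Q) with payoffs (6, 9).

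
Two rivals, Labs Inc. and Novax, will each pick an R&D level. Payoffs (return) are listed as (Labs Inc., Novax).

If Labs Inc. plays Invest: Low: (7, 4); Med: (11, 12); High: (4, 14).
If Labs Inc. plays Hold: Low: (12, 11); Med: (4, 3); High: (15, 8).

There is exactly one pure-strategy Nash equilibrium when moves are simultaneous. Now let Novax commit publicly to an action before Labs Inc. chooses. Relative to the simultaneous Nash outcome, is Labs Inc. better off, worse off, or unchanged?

Labs Inc. best-responds to each possible Novax move:
- Low: BR = Hold, leader payoff 11.
- Med: BR = Invest, leader payoff 12.
- High: BR = Hold, leader payoff 8.
Maximizing over 11, 12, 8, Novax chooses Med. Subgame-perfect outcome: (Invest, Med) with payoffs (11, 12).
For the simultaneous game, intersect best replies.
Labs Inc.'s best replies: Low→Hold; Med→Invest; High→Hold.
Novax's best replies: Invest→High; Hold→Low.
Only (Hold, Low) has each player best-responding; Nash payoffs (12, 11).
Labs Inc. earns 11 sequentially versus 12 at the Nash outcome: worse off.

worse off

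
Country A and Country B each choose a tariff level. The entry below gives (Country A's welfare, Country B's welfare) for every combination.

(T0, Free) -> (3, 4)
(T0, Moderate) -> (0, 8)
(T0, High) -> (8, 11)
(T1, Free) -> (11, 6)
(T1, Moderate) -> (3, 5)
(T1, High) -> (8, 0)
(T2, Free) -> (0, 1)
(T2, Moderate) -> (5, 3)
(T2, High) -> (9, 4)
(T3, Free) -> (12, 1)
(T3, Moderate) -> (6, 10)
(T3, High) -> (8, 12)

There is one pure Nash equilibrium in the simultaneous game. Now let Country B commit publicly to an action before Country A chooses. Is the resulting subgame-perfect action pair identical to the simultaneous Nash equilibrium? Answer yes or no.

Country A best-responds to each possible Country B move:
- Free → Country A plays T3 (best of 3, 11, 0, 12); Country B gets 1.
- Moderate → Country A plays T3 (best of 0, 3, 5, 6); Country B gets 10.
- High → Country A plays T2 (best of 8, 8, 9, 8); Country B gets 4.
Country B's induced payoffs are 1, 10, 4, so Country B commits to Moderate. Subgame-perfect outcome: (T3, Moderate) with payoffs (6, 10).
Now find the simultaneous Nash equilibrium.
Country A's best replies: Free→T3; Moderate→T3; High→T2.
Country B's best replies: T0→High; T1→Free; T2→High; T3→High.
The unique mutual best reply is (T2, High), giving (9, 4).
Sequential outcome (T3, Moderate) differs from the Nash profile (T2, High).

no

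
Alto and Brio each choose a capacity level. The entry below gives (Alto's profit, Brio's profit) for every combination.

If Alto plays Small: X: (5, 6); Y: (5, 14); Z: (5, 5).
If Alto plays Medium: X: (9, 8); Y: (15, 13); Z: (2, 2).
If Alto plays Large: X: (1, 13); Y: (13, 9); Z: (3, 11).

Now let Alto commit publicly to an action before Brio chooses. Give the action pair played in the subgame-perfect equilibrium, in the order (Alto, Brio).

(Medium, Y)

Solve by backward induction (Alto leads).
- Small → Brio plays Y (best of 6, 14, 5); Alto gets 5.
- Medium → Brio plays Y (best of 8, 13, 2); Alto gets 15.
- Large → Brio plays X (best of 13, 9, 11); Alto gets 1.
Among 5, 15, 1, the best is 15 at Medium. Subgame-perfect outcome: (Medium, Y) with payoffs (15, 13).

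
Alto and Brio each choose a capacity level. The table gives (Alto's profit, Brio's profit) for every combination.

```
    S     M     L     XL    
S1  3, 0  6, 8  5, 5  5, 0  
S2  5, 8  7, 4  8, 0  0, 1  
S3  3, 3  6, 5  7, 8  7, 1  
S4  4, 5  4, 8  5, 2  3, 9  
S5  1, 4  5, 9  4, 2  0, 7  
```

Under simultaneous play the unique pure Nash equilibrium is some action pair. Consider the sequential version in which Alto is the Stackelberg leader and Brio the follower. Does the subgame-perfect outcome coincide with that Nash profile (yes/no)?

Work backward from Brio's decision.
- S1: BR = M, leader payoff 6.
- S2: BR = S, leader payoff 5.
- S3: BR = L, leader payoff 7.
- S4: BR = XL, leader payoff 3.
- S5: BR = M, leader payoff 5.
Among 6, 5, 7, 3, 5, the best is 7 at S3. Subgame-perfect outcome: (S3, L) with payoffs (7, 8).
For the simultaneous game, intersect best replies.
Alto's best replies: S→S2; M→S2; L→S2; XL→S3.
Brio's best replies: S1→M; S2→S; S3→L; S4→XL; S5→M.
The unique mutual best reply is (S2, S), giving (5, 8).
Sequential outcome (S3, L) differs from the Nash profile (S2, S).

no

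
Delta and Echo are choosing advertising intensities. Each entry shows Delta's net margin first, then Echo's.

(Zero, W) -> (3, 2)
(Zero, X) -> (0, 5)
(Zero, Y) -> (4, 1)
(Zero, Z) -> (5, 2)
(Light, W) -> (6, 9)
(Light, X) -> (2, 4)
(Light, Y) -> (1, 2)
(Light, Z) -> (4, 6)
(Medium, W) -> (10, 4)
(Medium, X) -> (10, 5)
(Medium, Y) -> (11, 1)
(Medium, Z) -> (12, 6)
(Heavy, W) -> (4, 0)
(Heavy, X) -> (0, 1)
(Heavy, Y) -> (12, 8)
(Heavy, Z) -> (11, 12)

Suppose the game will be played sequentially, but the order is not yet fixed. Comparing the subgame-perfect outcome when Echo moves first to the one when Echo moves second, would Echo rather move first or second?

If Delta leads: Echo's best replies are Zero→X, Light→W, Medium→Z, Heavy→Z; Delta's induced payoffs 0, 6, 12, 11; outcome (Medium, Z), payoffs (12, 6).
If Echo leads: Delta's best replies are W→Medium, X→Medium, Y→Heavy, Z→Medium; Echo's induced payoffs 4, 5, 8, 6; outcome (Heavy, Y), payoffs (12, 8).
Echo gets 8 moving first and 6 moving second, so Echo prefers to move first.

first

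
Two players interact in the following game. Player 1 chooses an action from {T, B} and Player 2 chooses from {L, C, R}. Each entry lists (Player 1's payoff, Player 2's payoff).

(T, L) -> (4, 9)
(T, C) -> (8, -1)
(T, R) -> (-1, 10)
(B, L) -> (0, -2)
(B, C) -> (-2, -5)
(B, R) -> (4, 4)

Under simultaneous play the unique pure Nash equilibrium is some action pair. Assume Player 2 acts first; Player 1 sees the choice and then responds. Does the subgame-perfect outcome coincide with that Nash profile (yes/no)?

Solve by backward induction (Player 2 leads).
- L: Player 1 compares 4, 0 and picks T; Player 2 would get 9.
- C: Player 1 compares 8, -2 and picks T; Player 2 would get -1.
- R: Player 1 compares -1, 4 and picks B; Player 2 would get 4.
Maximizing over 9, -1, 4, Player 2 chooses L. Subgame-perfect outcome: (T, L) with payoffs (4, 9).
For the simultaneous game, intersect best replies.
Player 1's best replies: L→T; C→T; R→B.
Player 2's best replies: T→R; B→R.
Only (B, R) has each player best-responding; Nash payoffs (4, 4).
Sequential outcome (T, L) differs from the Nash profile (B, R).

no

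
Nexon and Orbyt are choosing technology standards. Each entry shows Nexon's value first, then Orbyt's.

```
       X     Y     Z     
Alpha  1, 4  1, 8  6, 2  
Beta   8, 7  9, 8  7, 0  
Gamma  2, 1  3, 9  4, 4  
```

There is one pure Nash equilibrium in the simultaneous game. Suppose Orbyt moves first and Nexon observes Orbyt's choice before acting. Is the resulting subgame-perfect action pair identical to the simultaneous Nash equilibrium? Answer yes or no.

Backward induction with Orbyt moving first.
- X → Nexon plays Beta (best of 1, 8, 2); Orbyt gets 7.
- Y → Nexon plays Beta (best of 1, 9, 3); Orbyt gets 8.
- Z → Nexon plays Beta (best of 6, 7, 4); Orbyt gets 0.
Maximizing over 7, 8, 0, Orbyt chooses Y. Subgame-perfect outcome: (Beta, Y) with payoffs (9, 8).
Under simultaneous play:
Nexon's best replies: X→Beta; Y→Beta; Z→Beta.
Orbyt's best replies: Alpha→Y; Beta→Y; Gamma→Y.
The unique mutual best reply is (Beta, Y), giving (9, 8).
Sequential outcome (Beta, Y) coincides with the Nash profile (Beta, Y).

yes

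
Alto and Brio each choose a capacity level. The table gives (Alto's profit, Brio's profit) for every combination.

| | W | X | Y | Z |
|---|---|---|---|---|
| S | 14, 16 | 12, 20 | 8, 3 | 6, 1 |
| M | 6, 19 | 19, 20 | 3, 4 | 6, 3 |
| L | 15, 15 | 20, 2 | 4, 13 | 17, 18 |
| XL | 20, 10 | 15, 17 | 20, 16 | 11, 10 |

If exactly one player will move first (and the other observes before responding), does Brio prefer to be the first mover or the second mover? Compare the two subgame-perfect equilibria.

second

If Alto leads: Brio's best replies are S→X, M→X, L→Z, XL→X; Alto's induced payoffs 12, 19, 17, 15; outcome (M, X), payoffs (19, 20).
If Brio leads: Alto's best replies are W→XL, X→L, Y→XL, Z→L; Brio's induced payoffs 10, 2, 16, 18; outcome (L, Z), payoffs (17, 18).
Brio gets 18 moving first and 20 moving second, so Brio prefers to move second.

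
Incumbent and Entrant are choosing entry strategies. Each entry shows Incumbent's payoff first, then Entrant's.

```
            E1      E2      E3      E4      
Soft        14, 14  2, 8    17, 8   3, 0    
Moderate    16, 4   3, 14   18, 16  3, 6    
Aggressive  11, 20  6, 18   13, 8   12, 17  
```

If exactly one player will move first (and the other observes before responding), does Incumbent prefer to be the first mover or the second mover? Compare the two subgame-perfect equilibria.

If Incumbent leads: Entrant's best replies are Soft→E1, Moderate→E3, Aggressive→E1; Incumbent's induced payoffs 14, 18, 11; outcome (Moderate, E3), payoffs (18, 16).
If Entrant leads: Incumbent's best replies are E1→Moderate, E2→Aggressive, E3→Moderate, E4→Aggressive; Entrant's induced payoffs 4, 18, 16, 17; outcome (Aggressive, E2), payoffs (6, 18).
Incumbent gets 18 moving first and 6 moving second, so Incumbent prefers to move first.

first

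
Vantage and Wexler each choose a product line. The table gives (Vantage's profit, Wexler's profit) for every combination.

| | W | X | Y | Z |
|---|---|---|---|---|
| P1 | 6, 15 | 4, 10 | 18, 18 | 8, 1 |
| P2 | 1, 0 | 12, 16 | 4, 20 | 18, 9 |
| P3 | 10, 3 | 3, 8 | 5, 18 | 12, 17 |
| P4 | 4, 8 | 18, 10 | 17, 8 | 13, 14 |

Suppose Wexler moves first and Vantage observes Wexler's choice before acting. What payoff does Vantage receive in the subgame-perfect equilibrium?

18

Vantage best-responds to each possible Wexler move:
- W: Vantage compares 6, 1, 10, 4 and picks P3; Wexler would get 3.
- X: Vantage compares 4, 12, 3, 18 and picks P4; Wexler would get 10.
- Y: Vantage compares 18, 4, 5, 17 and picks P1; Wexler would get 18.
- Z: Vantage compares 8, 18, 12, 13 and picks P2; Wexler would get 9.
Among 3, 10, 18, 9, the best is 18 at Y. Subgame-perfect outcome: (P1, Y) with payoffs (18, 18).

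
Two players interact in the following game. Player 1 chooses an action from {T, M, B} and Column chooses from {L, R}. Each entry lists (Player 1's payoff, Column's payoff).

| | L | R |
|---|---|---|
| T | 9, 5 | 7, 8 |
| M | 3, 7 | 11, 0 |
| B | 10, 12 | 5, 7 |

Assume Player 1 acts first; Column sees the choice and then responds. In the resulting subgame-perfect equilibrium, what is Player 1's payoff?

10

Column best-responds to each possible Player 1 move:
- T: Column compares 5, 8 and picks R; Player 1 would get 7.
- M: Column compares 7, 0 and picks L; Player 1 would get 3.
- B: Column compares 12, 7 and picks L; Player 1 would get 10.
Among 7, 3, 10, the best is 10 at B. Subgame-perfect outcome: (B, L) with payoffs (10, 12).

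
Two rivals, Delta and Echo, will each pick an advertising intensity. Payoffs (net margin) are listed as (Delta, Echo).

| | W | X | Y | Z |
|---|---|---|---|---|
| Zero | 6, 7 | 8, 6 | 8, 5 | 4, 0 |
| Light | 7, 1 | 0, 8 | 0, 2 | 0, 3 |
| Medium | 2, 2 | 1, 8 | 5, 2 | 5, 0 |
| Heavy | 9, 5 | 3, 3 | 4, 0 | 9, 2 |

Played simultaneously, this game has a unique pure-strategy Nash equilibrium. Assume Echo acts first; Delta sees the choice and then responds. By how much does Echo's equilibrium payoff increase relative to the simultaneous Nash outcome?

Delta best-responds to each possible Echo move:
- W: BR = Heavy, leader payoff 5.
- X: BR = Zero, leader payoff 6.
- Y: BR = Zero, leader payoff 5.
- Z: BR = Heavy, leader payoff 2.
Maximizing over 5, 6, 5, 2, Echo chooses X. Subgame-perfect outcome: (Zero, X) with payoffs (8, 6).
Under simultaneous play:
Delta's best replies: W→Heavy; X→Zero; Y→Zero; Z→Heavy.
Echo's best replies: Zero→W; Light→X; Medium→X; Heavy→W.
The unique mutual best reply is (Heavy, W), giving (9, 5).
Echo's commitment gain: 6 − 5 = 1.

1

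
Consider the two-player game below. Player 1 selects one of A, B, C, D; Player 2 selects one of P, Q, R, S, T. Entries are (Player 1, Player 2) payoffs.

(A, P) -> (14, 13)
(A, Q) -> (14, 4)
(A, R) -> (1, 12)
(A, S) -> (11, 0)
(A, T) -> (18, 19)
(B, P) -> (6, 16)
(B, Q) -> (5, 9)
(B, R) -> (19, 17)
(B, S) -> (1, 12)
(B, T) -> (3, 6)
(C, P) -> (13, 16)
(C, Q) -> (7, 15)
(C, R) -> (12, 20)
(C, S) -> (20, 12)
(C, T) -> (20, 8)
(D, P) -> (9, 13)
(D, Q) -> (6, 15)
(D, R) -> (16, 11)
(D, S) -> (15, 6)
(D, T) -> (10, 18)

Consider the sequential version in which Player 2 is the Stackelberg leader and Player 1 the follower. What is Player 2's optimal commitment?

R

Solve by backward induction (Player 2 leads).
- P: BR = A, leader payoff 13.
- Q: BR = A, leader payoff 4.
- R: BR = B, leader payoff 17.
- S: BR = C, leader payoff 12.
- T: BR = C, leader payoff 8.
Maximizing over 13, 4, 17, 12, 8, Player 2 chooses R. Subgame-perfect outcome: (B, R) with payoffs (19, 17).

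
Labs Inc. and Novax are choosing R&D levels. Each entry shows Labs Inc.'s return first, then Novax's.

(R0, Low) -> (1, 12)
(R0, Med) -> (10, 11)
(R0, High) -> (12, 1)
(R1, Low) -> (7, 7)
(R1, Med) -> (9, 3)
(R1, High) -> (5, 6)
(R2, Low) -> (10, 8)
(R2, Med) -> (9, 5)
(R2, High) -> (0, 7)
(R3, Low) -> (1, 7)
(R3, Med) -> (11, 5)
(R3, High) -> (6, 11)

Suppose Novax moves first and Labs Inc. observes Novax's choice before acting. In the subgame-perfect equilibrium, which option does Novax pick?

Work backward from Labs Inc.'s decision.
- Low: Labs Inc. compares 1, 7, 10, 1 and picks R2; Novax would get 8.
- Med: Labs Inc. compares 10, 9, 9, 11 and picks R3; Novax would get 5.
- High: Labs Inc. compares 12, 5, 0, 6 and picks R0; Novax would get 1.
Novax's induced payoffs are 8, 5, 1, so Novax commits to Low. Subgame-perfect outcome: (R2, Low) with payoffs (10, 8).

Low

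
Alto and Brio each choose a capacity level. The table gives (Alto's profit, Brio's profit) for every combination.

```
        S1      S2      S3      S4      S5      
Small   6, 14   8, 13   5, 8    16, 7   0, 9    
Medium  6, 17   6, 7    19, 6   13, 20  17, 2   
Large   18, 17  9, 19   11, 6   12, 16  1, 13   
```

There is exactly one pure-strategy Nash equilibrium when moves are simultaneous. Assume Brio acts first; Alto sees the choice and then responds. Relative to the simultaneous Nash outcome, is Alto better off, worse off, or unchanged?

unchanged

Solve by backward induction (Brio leads).
- S1: BR = Large, leader payoff 17.
- S2: BR = Large, leader payoff 19.
- S3: BR = Medium, leader payoff 6.
- S4: BR = Small, leader payoff 7.
- S5: BR = Medium, leader payoff 2.
Maximizing over 17, 19, 6, 7, 2, Brio chooses S2. Subgame-perfect outcome: (Large, S2) with payoffs (9, 19).
Now find the simultaneous Nash equilibrium.
Alto's best replies: S1→Large; S2→Large; S3→Medium; S4→Small; S5→Medium.
Brio's best replies: Small→S1; Medium→S4; Large→S2.
Only (Large, S2) has each player best-responding; Nash payoffs (9, 19).
Alto earns 9 sequentially versus 9 at the Nash outcome: unchanged.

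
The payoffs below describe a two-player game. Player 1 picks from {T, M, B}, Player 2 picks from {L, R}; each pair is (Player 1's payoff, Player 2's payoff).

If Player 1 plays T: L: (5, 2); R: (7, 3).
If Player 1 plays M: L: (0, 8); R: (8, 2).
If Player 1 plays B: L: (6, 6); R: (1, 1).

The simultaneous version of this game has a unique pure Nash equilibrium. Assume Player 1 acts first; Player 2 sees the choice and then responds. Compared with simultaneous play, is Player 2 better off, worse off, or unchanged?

worse off

Player 2 best-responds to each possible Player 1 move:
- T: Player 2 compares 2, 3 and picks R; Player 1 would get 7.
- M: Player 2 compares 8, 2 and picks L; Player 1 would get 0.
- B: Player 2 compares 6, 1 and picks L; Player 1 would get 6.
Maximizing over 7, 0, 6, Player 1 chooses T. Subgame-perfect outcome: (T, R) with payoffs (7, 3).
Now find the simultaneous Nash equilibrium.
Player 1's best replies: L→B; R→M.
Player 2's best replies: T→R; M→L; B→L.
Only (B, L) has each player best-responding; Nash payoffs (6, 6).
Player 2 earns 3 sequentially versus 6 at the Nash outcome: worse off.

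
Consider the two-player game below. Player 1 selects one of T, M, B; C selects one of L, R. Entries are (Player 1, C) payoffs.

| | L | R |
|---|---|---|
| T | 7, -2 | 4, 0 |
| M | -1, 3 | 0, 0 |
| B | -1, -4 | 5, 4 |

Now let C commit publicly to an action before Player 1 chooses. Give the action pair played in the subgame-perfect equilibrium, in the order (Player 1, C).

Solve by backward induction (C leads).
- L → Player 1 plays T (best of 7, -1, -1); C gets -2.
- R → Player 1 plays B (best of 4, 0, 5); C gets 4.
Maximizing over -2, 4, C chooses R. Subgame-perfect outcome: (B, R) with payoffs (5, 4).

(B, R)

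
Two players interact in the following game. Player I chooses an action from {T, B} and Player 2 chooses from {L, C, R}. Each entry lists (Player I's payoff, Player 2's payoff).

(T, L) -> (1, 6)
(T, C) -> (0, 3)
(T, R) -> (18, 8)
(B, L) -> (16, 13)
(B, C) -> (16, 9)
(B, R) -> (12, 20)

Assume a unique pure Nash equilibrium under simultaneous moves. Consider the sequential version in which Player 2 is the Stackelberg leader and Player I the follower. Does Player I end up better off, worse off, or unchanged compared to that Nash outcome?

Backward induction with Player 2 moving first.
- L: BR = B, leader payoff 13.
- C: BR = B, leader payoff 9.
- R: BR = T, leader payoff 8.
Maximizing over 13, 9, 8, Player 2 chooses L. Subgame-perfect outcome: (B, L) with payoffs (16, 13).
For the simultaneous game, intersect best replies.
Player I's best replies: L→B; C→B; R→T.
Player 2's best replies: T→R; B→R.
The unique mutual best reply is (T, R), giving (18, 8).
Player I earns 16 sequentially versus 18 at the Nash outcome: worse off.

worse off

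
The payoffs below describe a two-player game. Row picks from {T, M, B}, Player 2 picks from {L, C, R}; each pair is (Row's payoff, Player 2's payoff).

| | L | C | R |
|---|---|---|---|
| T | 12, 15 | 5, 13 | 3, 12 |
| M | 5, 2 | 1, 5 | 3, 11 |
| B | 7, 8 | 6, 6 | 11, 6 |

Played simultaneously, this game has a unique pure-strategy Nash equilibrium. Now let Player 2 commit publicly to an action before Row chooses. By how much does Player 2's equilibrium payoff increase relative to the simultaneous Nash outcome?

0

Row best-responds to each possible Player 2 move:
- L: Row compares 12, 5, 7 and picks T; Player 2 would get 15.
- C: Row compares 5, 1, 6 and picks B; Player 2 would get 6.
- R: Row compares 3, 3, 11 and picks B; Player 2 would get 6.
Maximizing over 15, 6, 6, Player 2 chooses L. Subgame-perfect outcome: (T, L) with payoffs (12, 15).
Under simultaneous play:
Row's best replies: L→T; C→B; R→B.
Player 2's best replies: T→L; M→R; B→L.
The unique mutual best reply is (T, L), giving (12, 15).
Player 2's commitment gain: 15 − 15 = 0.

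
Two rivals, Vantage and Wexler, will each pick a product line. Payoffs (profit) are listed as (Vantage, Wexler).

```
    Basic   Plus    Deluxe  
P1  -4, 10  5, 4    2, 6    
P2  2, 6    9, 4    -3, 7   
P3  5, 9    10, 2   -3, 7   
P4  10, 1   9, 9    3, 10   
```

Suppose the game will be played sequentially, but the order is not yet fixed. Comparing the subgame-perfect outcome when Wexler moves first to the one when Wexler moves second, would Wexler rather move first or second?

If Vantage leads: Wexler's best replies are P1→Basic, P2→Deluxe, P3→Basic, P4→Deluxe; Vantage's induced payoffs -4, -3, 5, 3; outcome (P3, Basic), payoffs (5, 9).
If Wexler leads: Vantage's best replies are Basic→P4, Plus→P3, Deluxe→P4; Wexler's induced payoffs 1, 2, 10; outcome (P4, Deluxe), payoffs (3, 10).
Wexler gets 10 moving first and 9 moving second, so Wexler prefers to move first.

first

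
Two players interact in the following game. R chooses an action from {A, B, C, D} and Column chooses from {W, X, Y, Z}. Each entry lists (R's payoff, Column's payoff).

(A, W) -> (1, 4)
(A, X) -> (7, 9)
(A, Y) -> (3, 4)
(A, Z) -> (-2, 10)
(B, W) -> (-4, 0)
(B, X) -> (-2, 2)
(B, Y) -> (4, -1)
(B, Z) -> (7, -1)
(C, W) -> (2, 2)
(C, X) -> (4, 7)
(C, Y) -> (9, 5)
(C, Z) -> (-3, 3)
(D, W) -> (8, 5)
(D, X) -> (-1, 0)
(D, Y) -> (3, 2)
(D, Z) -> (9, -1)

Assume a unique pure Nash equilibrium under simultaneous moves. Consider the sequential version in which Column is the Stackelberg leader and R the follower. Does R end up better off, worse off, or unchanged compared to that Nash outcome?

Work backward from R's decision.
- W: R compares 1, -4, 2, 8 and picks D; Column would get 5.
- X: R compares 7, -2, 4, -1 and picks A; Column would get 9.
- Y: R compares 3, 4, 9, 3 and picks C; Column would get 5.
- Z: R compares -2, 7, -3, 9 and picks D; Column would get -1.
Among 5, 9, 5, -1, the best is 9 at X. Subgame-perfect outcome: (A, X) with payoffs (7, 9).
Under simultaneous play:
R's best replies: W→D; X→A; Y→C; Z→D.
Column's best replies: A→Z; B→X; C→X; D→W.
The unique mutual best reply is (D, W), giving (8, 5).
R earns 7 sequentially versus 8 at the Nash outcome: worse off.

worse off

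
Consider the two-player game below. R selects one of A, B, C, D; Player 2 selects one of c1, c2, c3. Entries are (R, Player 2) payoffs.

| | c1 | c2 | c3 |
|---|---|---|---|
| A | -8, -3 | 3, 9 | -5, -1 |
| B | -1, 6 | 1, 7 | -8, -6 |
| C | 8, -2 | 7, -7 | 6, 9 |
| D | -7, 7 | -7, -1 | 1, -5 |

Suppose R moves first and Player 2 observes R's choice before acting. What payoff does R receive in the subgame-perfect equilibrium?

6

Solve by backward induction (R leads).
- A → Player 2 plays c2 (best of -3, 9, -1); R gets 3.
- B → Player 2 plays c2 (best of 6, 7, -6); R gets 1.
- C → Player 2 plays c3 (best of -2, -7, 9); R gets 6.
- D → Player 2 plays c1 (best of 7, -1, -5); R gets -7.
Maximizing over 3, 1, 6, -7, R chooses C. Subgame-perfect outcome: (C, c3) with payoffs (6, 9).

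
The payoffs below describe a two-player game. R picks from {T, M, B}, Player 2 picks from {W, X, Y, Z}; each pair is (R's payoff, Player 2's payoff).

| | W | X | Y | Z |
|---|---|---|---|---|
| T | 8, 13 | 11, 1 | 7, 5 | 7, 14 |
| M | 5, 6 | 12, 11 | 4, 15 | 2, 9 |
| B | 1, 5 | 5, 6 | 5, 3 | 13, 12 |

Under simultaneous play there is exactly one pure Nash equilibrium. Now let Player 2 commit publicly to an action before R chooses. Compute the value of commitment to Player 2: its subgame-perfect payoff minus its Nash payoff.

Work backward from R's decision.
- W: BR = T, leader payoff 13.
- X: BR = M, leader payoff 11.
- Y: BR = T, leader payoff 5.
- Z: BR = B, leader payoff 12.
Maximizing over 13, 11, 5, 12, Player 2 chooses W. Subgame-perfect outcome: (T, W) with payoffs (8, 13).
Under simultaneous play:
R's best replies: W→T; X→M; Y→T; Z→B.
Player 2's best replies: T→Z; M→Y; B→Z.
Only (B, Z) has each player best-responding; Nash payoffs (13, 12).
Player 2's commitment gain: 13 − 12 = 1.

1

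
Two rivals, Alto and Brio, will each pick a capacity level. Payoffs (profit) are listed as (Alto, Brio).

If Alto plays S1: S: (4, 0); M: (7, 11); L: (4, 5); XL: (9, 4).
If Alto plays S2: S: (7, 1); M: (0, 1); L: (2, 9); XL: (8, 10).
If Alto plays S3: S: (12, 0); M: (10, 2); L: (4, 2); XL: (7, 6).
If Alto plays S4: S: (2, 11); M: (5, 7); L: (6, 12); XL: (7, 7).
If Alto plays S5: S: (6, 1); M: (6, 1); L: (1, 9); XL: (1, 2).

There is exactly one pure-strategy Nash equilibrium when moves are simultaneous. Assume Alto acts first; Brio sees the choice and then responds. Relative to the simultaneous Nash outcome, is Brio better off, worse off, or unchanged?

Backward induction with Alto moving first.
- S1: Brio compares 0, 11, 5, 4 and picks M; Alto would get 7.
- S2: Brio compares 1, 1, 9, 10 and picks XL; Alto would get 8.
- S3: Brio compares 0, 2, 2, 6 and picks XL; Alto would get 7.
- S4: Brio compares 11, 7, 12, 7 and picks L; Alto would get 6.
- S5: Brio compares 1, 1, 9, 2 and picks L; Alto would get 1.
Maximizing over 7, 8, 7, 6, 1, Alto chooses S2. Subgame-perfect outcome: (S2, XL) with payoffs (8, 10).
Now find the simultaneous Nash equilibrium.
Alto's best replies: S→S3; M→S3; L→S4; XL→S1.
Brio's best replies: S1→M; S2→XL; S3→XL; S4→L; S5→L.
Only (S4, L) has each player best-responding; Nash payoffs (6, 12).
Brio earns 10 sequentially versus 12 at the Nash outcome: worse off.

worse off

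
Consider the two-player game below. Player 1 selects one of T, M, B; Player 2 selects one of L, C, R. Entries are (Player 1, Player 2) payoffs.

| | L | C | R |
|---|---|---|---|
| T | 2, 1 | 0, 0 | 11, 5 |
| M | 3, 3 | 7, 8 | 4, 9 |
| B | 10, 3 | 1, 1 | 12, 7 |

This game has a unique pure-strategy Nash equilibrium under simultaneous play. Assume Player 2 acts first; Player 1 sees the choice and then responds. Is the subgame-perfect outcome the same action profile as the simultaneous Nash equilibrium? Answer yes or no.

Backward induction with Player 2 moving first.
- L: Player 1 compares 2, 3, 10 and picks B; Player 2 would get 3.
- C: Player 1 compares 0, 7, 1 and picks M; Player 2 would get 8.
- R: Player 1 compares 11, 4, 12 and picks B; Player 2 would get 7.
Player 2's induced payoffs are 3, 8, 7, so Player 2 commits to C. Subgame-perfect outcome: (M, C) with payoffs (7, 8).
Now find the simultaneous Nash equilibrium.
Player 1's best replies: L→B; C→M; R→B.
Player 2's best replies: T→R; M→R; B→R.
Only (B, R) has each player best-responding; Nash payoffs (12, 7).
Sequential outcome (M, C) differs from the Nash profile (B, R).

no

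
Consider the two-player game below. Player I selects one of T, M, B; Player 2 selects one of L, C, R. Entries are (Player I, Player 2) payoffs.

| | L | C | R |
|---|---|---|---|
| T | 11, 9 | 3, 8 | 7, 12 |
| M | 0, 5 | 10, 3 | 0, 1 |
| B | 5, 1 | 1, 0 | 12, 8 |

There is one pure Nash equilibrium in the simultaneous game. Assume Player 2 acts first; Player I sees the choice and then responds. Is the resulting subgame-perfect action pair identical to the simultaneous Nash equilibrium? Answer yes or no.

Player I best-responds to each possible Player 2 move:
- L → Player I plays T (best of 11, 0, 5); Player 2 gets 9.
- C → Player I plays M (best of 3, 10, 1); Player 2 gets 3.
- R → Player I plays B (best of 7, 0, 12); Player 2 gets 8.
Player 2's induced payoffs are 9, 3, 8, so Player 2 commits to L. Subgame-perfect outcome: (T, L) with payoffs (11, 9).
Now find the simultaneous Nash equilibrium.
Player I's best replies: L→T; C→M; R→B.
Player 2's best replies: T→R; M→L; B→R.
The unique mutual best reply is (B, R), giving (12, 8).
Sequential outcome (T, L) differs from the Nash profile (B, R).

no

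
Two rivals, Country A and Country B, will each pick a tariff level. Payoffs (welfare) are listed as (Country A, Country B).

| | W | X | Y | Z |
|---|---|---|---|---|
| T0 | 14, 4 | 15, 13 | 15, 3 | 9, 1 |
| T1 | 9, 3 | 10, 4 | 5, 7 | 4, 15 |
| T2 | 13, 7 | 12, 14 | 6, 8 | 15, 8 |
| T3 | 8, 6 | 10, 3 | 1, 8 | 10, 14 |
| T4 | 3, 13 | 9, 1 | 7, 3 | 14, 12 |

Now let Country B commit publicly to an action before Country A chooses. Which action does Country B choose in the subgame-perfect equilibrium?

X

Backward induction with Country B moving first.
- W: Country A compares 14, 9, 13, 8, 3 and picks T0; Country B would get 4.
- X: Country A compares 15, 10, 12, 10, 9 and picks T0; Country B would get 13.
- Y: Country A compares 15, 5, 6, 1, 7 and picks T0; Country B would get 3.
- Z: Country A compares 9, 4, 15, 10, 14 and picks T2; Country B would get 8.
Maximizing over 4, 13, 3, 8, Country B chooses X. Subgame-perfect outcome: (T0, X) with payoffs (15, 13).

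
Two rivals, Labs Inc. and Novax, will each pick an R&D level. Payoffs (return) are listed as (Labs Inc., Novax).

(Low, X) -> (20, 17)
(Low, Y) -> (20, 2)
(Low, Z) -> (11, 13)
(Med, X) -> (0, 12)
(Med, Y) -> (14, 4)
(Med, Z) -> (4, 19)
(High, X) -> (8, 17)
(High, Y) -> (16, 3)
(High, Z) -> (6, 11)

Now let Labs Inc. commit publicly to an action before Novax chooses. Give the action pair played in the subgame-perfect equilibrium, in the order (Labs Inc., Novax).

(Low, X)

Solve by backward induction (Labs Inc. leads).
- Low: Novax compares 17, 2, 13 and picks X; Labs Inc. would get 20.
- Med: Novax compares 12, 4, 19 and picks Z; Labs Inc. would get 4.
- High: Novax compares 17, 3, 11 and picks X; Labs Inc. would get 8.
Labs Inc.'s induced payoffs are 20, 4, 8, so Labs Inc. commits to Low. Subgame-perfect outcome: (Low, X) with payoffs (20, 17).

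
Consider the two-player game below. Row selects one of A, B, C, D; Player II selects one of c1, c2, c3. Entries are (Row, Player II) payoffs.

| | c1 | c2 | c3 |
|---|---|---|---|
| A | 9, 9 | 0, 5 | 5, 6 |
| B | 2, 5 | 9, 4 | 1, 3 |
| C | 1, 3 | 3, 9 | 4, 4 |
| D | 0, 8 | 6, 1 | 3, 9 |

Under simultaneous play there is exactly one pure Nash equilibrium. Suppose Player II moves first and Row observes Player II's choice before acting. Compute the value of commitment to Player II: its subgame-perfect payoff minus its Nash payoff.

0

Work backward from Row's decision.
- c1 → Row plays A (best of 9, 2, 1, 0); Player II gets 9.
- c2 → Row plays B (best of 0, 9, 3, 6); Player II gets 4.
- c3 → Row plays A (best of 5, 1, 4, 3); Player II gets 6.
Player II's induced payoffs are 9, 4, 6, so Player II commits to c1. Subgame-perfect outcome: (A, c1) with payoffs (9, 9).
For the simultaneous game, intersect best replies.
Row's best replies: c1→A; c2→B; c3→A.
Player II's best replies: A→c1; B→c1; C→c2; D→c3.
Only (A, c1) has each player best-responding; Nash payoffs (9, 9).
Player II's commitment gain: 9 − 9 = 0.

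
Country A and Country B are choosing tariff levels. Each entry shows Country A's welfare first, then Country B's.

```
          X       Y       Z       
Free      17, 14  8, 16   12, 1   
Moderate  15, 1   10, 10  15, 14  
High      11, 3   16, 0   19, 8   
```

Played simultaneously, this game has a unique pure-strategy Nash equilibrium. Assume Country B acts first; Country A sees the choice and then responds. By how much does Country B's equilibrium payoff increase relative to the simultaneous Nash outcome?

6

Solve by backward induction (Country B leads).
- X → Country A plays Free (best of 17, 15, 11); Country B gets 14.
- Y → Country A plays High (best of 8, 10, 16); Country B gets 0.
- Z → Country A plays High (best of 12, 15, 19); Country B gets 8.
Maximizing over 14, 0, 8, Country B chooses X. Subgame-perfect outcome: (Free, X) with payoffs (17, 14).
For the simultaneous game, intersect best replies.
Country A's best replies: X→Free; Y→High; Z→High.
Country B's best replies: Free→Y; Moderate→Z; High→Z.
The unique mutual best reply is (High, Z), giving (19, 8).
Country B's commitment gain: 14 − 8 = 6.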